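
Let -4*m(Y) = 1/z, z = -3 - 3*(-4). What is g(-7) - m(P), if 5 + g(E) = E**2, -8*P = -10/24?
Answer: 1585/36 ≈ 44.028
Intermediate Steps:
P = 5/96 (P = -(-5)/(4*24) = -1/8*(-5/12) = 5/96 ≈ 0.052083)
z = 9 (z = -3 + 12 = 9)
m(Y) = -1/36 (m(Y) = -1/4/9 = -1/4*1/9 = -1/36)
g(E) = -5 + E**2
g(-7) - m(P) = (-5 + (-7)**2) - 1*(-1/36) = (-5 + 49) + 1/36 = 44 + 1/36 = 1585/36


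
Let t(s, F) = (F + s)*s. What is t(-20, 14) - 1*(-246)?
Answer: 366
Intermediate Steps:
t(s, F) = s*(F + s)
t(-20, 14) - 1*(-246) = -20*(14 - 20) - 1*(-246) = -20*(-6) + 246 = 120 + 246 = 366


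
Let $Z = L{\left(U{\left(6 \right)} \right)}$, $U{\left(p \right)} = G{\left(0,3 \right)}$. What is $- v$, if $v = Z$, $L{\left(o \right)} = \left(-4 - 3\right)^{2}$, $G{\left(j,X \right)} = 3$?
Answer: $-49$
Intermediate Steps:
$U{\left(p \right)} = 3$
$L{\left(o \right)} = 49$ ($L{\left(o \right)} = \left(-7\right)^{2} = 49$)
$Z = 49$
$v = 49$
$- v = \left(-1\right) 49 = -49$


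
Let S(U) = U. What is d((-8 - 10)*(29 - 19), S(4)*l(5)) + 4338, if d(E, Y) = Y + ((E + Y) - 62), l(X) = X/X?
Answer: 4104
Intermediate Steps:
l(X) = 1
d(E, Y) = -62 + E + 2*Y (d(E, Y) = Y + (-62 + E + Y) = -62 + E + 2*Y)
d((-8 - 10)*(29 - 19), S(4)*l(5)) + 4338 = (-62 + (-8 - 10)*(29 - 19) + 2*(4*1)) + 4338 = (-62 - 18*10 + 2*4) + 4338 = (-62 - 180 + 8) + 4338 = -234 + 4338 = 4104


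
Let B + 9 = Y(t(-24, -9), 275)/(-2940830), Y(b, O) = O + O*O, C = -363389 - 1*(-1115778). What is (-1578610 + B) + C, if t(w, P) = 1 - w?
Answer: -242980204680/294083 ≈ -8.2623e+5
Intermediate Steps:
C = 752389 (C = -363389 + 1115778 = 752389)
Y(b, O) = O + O²
B = -2654337/294083 (B = -9 + (275*(1 + 275))/(-2940830) = -9 + (275*276)*(-1/2940830) = -9 + 75900*(-1/2940830) = -9 - 7590/294083 = -2654337/294083 ≈ -9.0258)
(-1578610 + B) + C = (-1578610 - 2654337/294083) + 752389 = -464245018967/294083 + 752389 = -242980204680/294083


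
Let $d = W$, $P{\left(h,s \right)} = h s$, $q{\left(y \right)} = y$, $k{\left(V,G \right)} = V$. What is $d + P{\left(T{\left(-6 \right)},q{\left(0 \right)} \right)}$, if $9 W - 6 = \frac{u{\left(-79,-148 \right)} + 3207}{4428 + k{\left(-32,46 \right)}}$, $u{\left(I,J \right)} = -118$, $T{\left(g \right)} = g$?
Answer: $\frac{29465}{39564} \approx 0.74474$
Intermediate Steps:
$W = \frac{29465}{39564}$ ($W = \frac{2}{3} + \frac{\left(-118 + 3207\right) \frac{1}{4428 - 32}}{9} = \frac{2}{3} + \frac{3089 \cdot \frac{1}{4396}}{9} = \frac{2}{3} + \frac{1}{9} \cdot \frac{3089}{4396} = \frac{2}{3} + \frac{3089}{39564} = \frac{29465}{39564} \approx 0.74474$)
$d = \frac{29465}{39564} \approx 0.74474$
$d + P{\left(T{\left(-6 \right)},q{\left(0 \right)} \right)} = \frac{29465}{39564} - 0 = \frac{29465}{39564} + 0 = \frac{29465}{39564}$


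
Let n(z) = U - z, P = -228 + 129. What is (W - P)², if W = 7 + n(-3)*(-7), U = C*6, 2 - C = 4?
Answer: 28561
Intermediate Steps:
C = -2 (C = 2 - 1*4 = 2 - 4 = -2)
U = -12 (U = -2*6 = -12)
P = -99
n(z) = -12 - z
W = 70 (W = 7 + (-12 - 1*(-3))*(-7) = 7 + (-12 + 3)*(-7) = 7 - 9*(-7) = 7 + 63 = 70)
(W - P)² = (70 - 1*(-99))² = (70 + 99)² = 169² = 28561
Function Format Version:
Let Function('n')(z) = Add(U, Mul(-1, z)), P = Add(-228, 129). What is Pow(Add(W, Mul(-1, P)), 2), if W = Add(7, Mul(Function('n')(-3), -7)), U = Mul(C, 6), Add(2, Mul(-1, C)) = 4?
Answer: 28561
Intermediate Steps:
C = -2 (C = Add(2, Mul(-1, 4)) = Add(2, -4) = -2)
U = -12 (U = Mul(-2, 6) = -12)
P = -99
Function('n')(z) = Add(-12, Mul(-1, z))
W = 70 (W = Add(7, Mul(Add(-12, Mul(-1, -3)), -7)) = Add(7, Mul(Add(-12, 3), -7)) = Add(7, Mul(-9, -7)) = Add(7, 63) = 70)
Pow(Add(W, Mul(-1, P)), 2) = Pow(Add(70, Mul(-1, -99)), 2) = Pow(Add(70, 99), 2) = Pow(169, 2) = 28561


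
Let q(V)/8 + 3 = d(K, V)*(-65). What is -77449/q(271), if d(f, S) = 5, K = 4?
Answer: 1889/64 ≈ 29.516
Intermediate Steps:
q(V) = -2624 (q(V) = -24 + 8*(5*(-65)) = -24 + 8*(-325) = -24 - 2600 = -2624)
-77449/q(271) = -77449/(-2624) = -77449*(-1/2624) = 1889/64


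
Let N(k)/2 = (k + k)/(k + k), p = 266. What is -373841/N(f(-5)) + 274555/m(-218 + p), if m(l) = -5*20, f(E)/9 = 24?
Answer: -3793321/20 ≈ -1.8967e+5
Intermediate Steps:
f(E) = 216 (f(E) = 9*24 = 216)
m(l) = -100
N(k) = 2 (N(k) = 2*((k + k)/(k + k)) = 2*((2*k)/((2*k))) = 2*((2*k)*(1/(2*k))) = 2*1 = 2)
-373841/N(f(-5)) + 274555/m(-218 + p) = -373841/2 + 274555/(-100) = -373841*1/2 + 274555*(-1/100) = -373841/2 - 54911/20 = -3793321/20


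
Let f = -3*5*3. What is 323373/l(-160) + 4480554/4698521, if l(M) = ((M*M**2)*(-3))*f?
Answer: 825349255002889/866031390720000 ≈ 0.95302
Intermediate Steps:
f = -45 (f = -15*3 = -45)
l(M) = 135*M**3 (l(M) = ((M*M**2)*(-3))*(-45) = (M**3*(-3))*(-45) = -3*M**3*(-45) = 135*M**3)
323373/l(-160) + 4480554/4698521 = 323373/((135*(-160)**3)) + 4480554/4698521 = 323373/((135*(-4096000))) + 4480554*(1/4698521) = 323373/(-552960000) + 4480554/4698521 = 323373*(-1/552960000) + 4480554/4698521 = -107791/184320000 + 4480554/4698521 = 825349255002889/866031390720000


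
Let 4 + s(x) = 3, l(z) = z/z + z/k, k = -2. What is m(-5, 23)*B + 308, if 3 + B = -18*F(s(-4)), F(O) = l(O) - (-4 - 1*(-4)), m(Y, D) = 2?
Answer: 248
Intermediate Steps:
l(z) = 1 - z/2 (l(z) = z/z + z/(-2) = 1 + z*(-½) = 1 - z/2)
s(x) = -1 (s(x) = -4 + 3 = -1)
F(O) = 1 - O/2 (F(O) = (1 - O/2) - (-4 - 1*(-4)) = (1 - O/2) - (-4 + 4) = (1 - O/2) - 1*0 = (1 - O/2) + 0 = 1 - O/2)
B = -30 (B = -3 - 18*(1 - ½*(-1)) = -3 - 18*(1 + ½) = -3 - 18*3/2 = -3 - 27 = -30)
m(-5, 23)*B + 308 = 2*(-30) + 308 = -60 + 308 = 248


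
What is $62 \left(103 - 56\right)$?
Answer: $2914$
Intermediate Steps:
$62 \left(103 - 56\right) = 62 \cdot 47 = 2914$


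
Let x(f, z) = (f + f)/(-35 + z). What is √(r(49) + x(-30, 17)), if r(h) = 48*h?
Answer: √21198/3 ≈ 48.532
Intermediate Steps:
x(f, z) = 2*f/(-35 + z) (x(f, z) = (2*f)/(-35 + z) = 2*f/(-35 + z))
√(r(49) + x(-30, 17)) = √(48*49 + 2*(-30)/(-35 + 17)) = √(2352 + 2*(-30)/(-18)) = √(2352 + 2*(-30)*(-1/18)) = √(2352 + 10/3) = √(7066/3) = √21198/3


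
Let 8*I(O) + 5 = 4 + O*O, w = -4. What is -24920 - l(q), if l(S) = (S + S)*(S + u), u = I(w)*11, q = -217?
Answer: -440587/4 ≈ -1.1015e+5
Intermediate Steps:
I(O) = -⅛ + O²/8 (I(O) = -5/8 + (4 + O*O)/8 = -5/8 + (4 + O²)/8 = -5/8 + (½ + O²/8) = -⅛ + O²/8)
u = 165/8 (u = (-⅛ + (⅛)*(-4)²)*11 = (-⅛ + (⅛)*16)*11 = (-⅛ + 2)*11 = (15/8)*11 = 165/8 ≈ 20.625)
l(S) = 2*S*(165/8 + S) (l(S) = (S + S)*(S + 165/8) = (2*S)*(165/8 + S) = 2*S*(165/8 + S))
-24920 - l(q) = -24920 - (-217)*(165 + 8*(-217))/4 = -24920 - (-217)*(165 - 1736)/4 = -24920 - (-217)*(-1571)/4 = -24920 - 1*340907/4 = -24920 - 340907/4 = -440587/4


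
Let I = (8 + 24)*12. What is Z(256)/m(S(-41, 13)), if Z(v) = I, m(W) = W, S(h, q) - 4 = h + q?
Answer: -16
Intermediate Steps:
S(h, q) = 4 + h + q (S(h, q) = 4 + (h + q) = 4 + h + q)
I = 384 (I = 32*12 = 384)
Z(v) = 384
Z(256)/m(S(-41, 13)) = 384/(4 - 41 + 13) = 384/(-24) = 384*(-1/24) = -16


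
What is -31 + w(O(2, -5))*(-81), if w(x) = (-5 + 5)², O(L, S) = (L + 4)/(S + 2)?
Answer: -31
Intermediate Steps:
O(L, S) = (4 + L)/(2 + S)
w(x) = 0 (w(x) = 0² = 0)
-31 + w(O(2, -5))*(-81) = -31 + 0*(-81) = -31 + 0 = -31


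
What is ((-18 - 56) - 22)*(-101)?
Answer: 9696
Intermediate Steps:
((-18 - 56) - 22)*(-101) = (-74 - 22)*(-101) = -96*(-101) = 9696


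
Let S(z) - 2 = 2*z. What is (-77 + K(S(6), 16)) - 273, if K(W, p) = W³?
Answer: 2394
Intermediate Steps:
S(z) = 2 + 2*z
(-77 + K(S(6), 16)) - 273 = (-77 + (2 + 2*6)³) - 273 = (-77 + (2 + 12)³) - 273 = (-77 + 14³) - 273 = (-77 + 2744) - 273 = 2667 - 273 = 2394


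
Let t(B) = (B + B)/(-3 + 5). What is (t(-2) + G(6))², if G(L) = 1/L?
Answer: 121/36 ≈ 3.3611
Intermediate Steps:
t(B) = B (t(B) = (2*B)/2 = (2*B)*(½) = B)
G(L) = 1/L
(t(-2) + G(6))² = (-2 + 1/6)² = (-2 + ⅙)² = (-11/6)² = 121/36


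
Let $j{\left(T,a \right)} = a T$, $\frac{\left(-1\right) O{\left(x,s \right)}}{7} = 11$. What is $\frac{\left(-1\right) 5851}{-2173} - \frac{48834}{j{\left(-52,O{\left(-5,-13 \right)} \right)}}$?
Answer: $- \frac{41344439}{4350346} \approx -9.5037$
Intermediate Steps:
$O{\left(x,s \right)} = -77$ ($O{\left(x,s \right)} = \left(-7\right) 11 = -77$)
$j{\left(T,a \right)} = T a$
$\frac{\left(-1\right) 5851}{-2173} - \frac{48834}{j{\left(-52,O{\left(-5,-13 \right)} \right)}} = \frac{\left(-1\right) 5851}{-2173} - \frac{48834}{\left(-52\right) \left(-77\right)} = \left(-5851\right) \left(- \frac{1}{2173}\right) - \frac{48834}{4004} = \frac{5851}{2173} - \frac{24417}{2002} = - \frac{41344439}{4350346}$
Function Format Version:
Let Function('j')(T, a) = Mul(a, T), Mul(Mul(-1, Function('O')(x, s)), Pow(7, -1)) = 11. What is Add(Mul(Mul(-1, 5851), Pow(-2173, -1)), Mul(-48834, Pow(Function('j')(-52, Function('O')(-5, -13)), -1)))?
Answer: Rational(-41344439, 4350346) ≈ -9.5037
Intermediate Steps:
Function('O')(x, s) = -77 (Function('O')(x, s) = Mul(-7, 11) = -77)
Function('j')(T, a) = Mul(T, a)
Add(Mul(Mul(-1, 5851), Pow(-2173, -1)), Mul(-48834, Pow(Function('j')(-52, Function('O')(-5, -13)), -1))) = Add(Mul(Mul(-1, 5851), Pow(-2173, -1)), Mul(-48834, Pow(Mul(-52, -77), -1))) = Add(Mul(-5851, Rational(-1, 2173)), Mul(-48834, Pow(4004, -1))) = Add(Rational(5851, 2173), Mul(-48834, Rational(1, 4004))) = Add(Rational(5851, 2173), Rational(-24417, 2002)) = Rational(-41344439, 4350346)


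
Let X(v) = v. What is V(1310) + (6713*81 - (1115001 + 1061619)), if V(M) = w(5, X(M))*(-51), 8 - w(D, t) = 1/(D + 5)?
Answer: -16332699/10 ≈ -1.6333e+6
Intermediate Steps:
w(D, t) = 8 - 1/(5 + D) (w(D, t) = 8 - 1/(D + 5) = 8 - 1/(5 + D))
V(M) = -4029/10 (V(M) = ((39 + 8*5)/(5 + 5))*(-51) = ((39 + 40)/10)*(-51) = ((⅒)*79)*(-51) = (79/10)*(-51) = -4029/10)
V(1310) + (6713*81 - (1115001 + 1061619)) = -4029/10 + (6713*81 - (1115001 + 1061619)) = -4029/10 + (543753 - 1*2176620) = -4029/10 + (543753 - 2176620) = -4029/10 - 1632867 = -16332699/10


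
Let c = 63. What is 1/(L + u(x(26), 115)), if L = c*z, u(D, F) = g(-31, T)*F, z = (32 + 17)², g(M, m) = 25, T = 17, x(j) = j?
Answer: 1/154138 ≈ 6.4877e-6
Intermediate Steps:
z = 2401 (z = 49² = 2401)
u(D, F) = 25*F
L = 151263 (L = 63*2401 = 151263)
1/(L + u(x(26), 115)) = 1/(151263 + 25*115) = 1/(151263 + 2875) = 1/154138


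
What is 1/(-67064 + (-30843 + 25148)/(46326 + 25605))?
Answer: -71931/4823986279 ≈ -1.4911e-5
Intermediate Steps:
1/(-67064 + (-30843 + 25148)/(46326 + 25605)) = 1/(-67064 - 5695/71931) = 1/(-4823986279/71931) = -71931/4823986279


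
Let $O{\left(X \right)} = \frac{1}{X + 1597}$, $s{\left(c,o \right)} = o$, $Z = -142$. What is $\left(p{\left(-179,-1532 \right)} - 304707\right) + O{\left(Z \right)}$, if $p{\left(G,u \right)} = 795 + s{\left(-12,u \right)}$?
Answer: $- \frac{444421019}{1455} \approx -3.0544 \cdot 10^{5}$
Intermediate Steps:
$p{\left(G,u \right)} = 795 + u$
$O{\left(X \right)} = \frac{1}{1597 + X}$
$\left(p{\left(-179,-1532 \right)} - 304707\right) + O{\left(Z \right)} = \left(\left(795 - 1532\right) - 304707\right) + \frac{1}{1597 - 142} = \left(-737 - 304707\right) + \frac{1}{1455} = -305444 + \frac{1}{1455} = - \frac{444421019}{1455}$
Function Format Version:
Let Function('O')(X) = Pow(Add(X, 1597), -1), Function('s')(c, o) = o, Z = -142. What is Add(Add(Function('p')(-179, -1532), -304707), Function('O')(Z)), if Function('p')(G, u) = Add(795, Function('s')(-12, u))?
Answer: Rational(-444421019, 1455) ≈ -3.0544e+5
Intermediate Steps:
Function('p')(G, u) = Add(795, u)
Function('O')(X) = Pow(Add(1597, X), -1)
Add(Add(Function('p')(-179, -1532), -304707), Function('O')(Z)) = Add(Add(Add(795, -1532), -304707), Pow(Add(1597, -142), -1)) = Add(Add(-737, -304707), Pow(1455, -1)) = Add(-305444, Rational(1, 1455)) = Rational(-444421019, 1455)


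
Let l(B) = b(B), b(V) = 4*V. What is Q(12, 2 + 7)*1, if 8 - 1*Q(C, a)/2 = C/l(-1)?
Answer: 22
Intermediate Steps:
l(B) = 4*B
Q(C, a) = 16 + C/2 (Q(C, a) = 16 - 2*C/(4*(-1)) = 16 - 2*C/(-4) = 16 - 2*C*(-1)/4 = 16 - (-1)*C/2 = 16 + C/2)
Q(12, 2 + 7)*1 = (16 + (½)*12)*1 = (16 + 6)*1 = 22*1 = 22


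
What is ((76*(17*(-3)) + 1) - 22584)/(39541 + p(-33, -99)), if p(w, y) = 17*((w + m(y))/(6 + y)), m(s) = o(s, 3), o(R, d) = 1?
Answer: -2460687/3677857 ≈ -0.66905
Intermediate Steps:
m(s) = 1
p(w, y) = 17*(1 + w)/(6 + y) (p(w, y) = 17*((w + 1)/(6 + y)) = 17*((1 + w)/(6 + y)) = 17*(1 + w)/(6 + y))
((76*(17*(-3)) + 1) - 22584)/(39541 + p(-33, -99)) = ((76*(17*(-3)) + 1) - 22584)/(39541 + 17*(1 - 33)/(6 - 99)) = ((76*(-51) + 1) - 22584)/(39541 + 17*(-32)/(-93)) = ((-3876 + 1) - 22584)/(39541 + 17*(-1/93)*(-32)) = (-3875 - 22584)/(39541 + 544/93) = -26459/3677857/93 = -26459*93/3677857 = -2460687/3677857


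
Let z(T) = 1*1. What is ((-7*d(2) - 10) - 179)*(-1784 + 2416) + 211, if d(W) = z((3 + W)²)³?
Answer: -123661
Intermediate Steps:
z(T) = 1
d(W) = 1 (d(W) = 1³ = 1)
((-7*d(2) - 10) - 179)*(-1784 + 2416) + 211 = ((-7*1 - 10) - 179)*(-1784 + 2416) + 211 = ((-7 - 10) - 179)*632 + 211 = (-17 - 179)*632 + 211 = -196*632 + 211 = -123872 + 211 = -123661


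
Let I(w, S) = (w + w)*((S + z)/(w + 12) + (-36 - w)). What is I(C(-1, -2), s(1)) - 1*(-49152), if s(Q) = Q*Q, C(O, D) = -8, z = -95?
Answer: 49976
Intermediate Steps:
s(Q) = Q²
I(w, S) = 2*w*(-36 - w + (-95 + S)/(12 + w)) (I(w, S) = (w + w)*((S - 95)/(w + 12) + (-36 - w)) = (2*w)*((-95 + S)/(12 + w) + (-36 - w)) = (2*w)*(-36 - w + (-95 + S)/(12 + w)) = 2*w*(-36 - w + (-95 + S)/(12 + w)))
I(C(-1, -2), s(1)) - 1*(-49152) = 2*(-8)*(-527 + 1² - 1*(-8)² - 48*(-8))/(12 - 8) - 1*(-49152) = 2*(-8)*(-527 + 1 - 1*64 + 384)/4 + 49152 = 2*(-8)*(¼)*(-527 + 1 - 64 + 384) + 49152 = 2*(-8)*(¼)*(-206) + 49152 = 824 + 49152 = 49976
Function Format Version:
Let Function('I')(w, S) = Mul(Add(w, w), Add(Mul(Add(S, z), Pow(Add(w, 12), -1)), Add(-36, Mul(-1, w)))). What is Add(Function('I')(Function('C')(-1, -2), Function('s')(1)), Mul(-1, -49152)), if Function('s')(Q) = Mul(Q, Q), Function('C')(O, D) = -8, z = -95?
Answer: 49976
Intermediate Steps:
Function('s')(Q) = Pow(Q, 2)
Function('I')(w, S) = Mul(2, w, Add(-36, Mul(-1, w), Mul(Pow(Add(12, w), -1), Add(-95, S)))) (Function('I')(w, S) = Mul(Add(w, w), Add(Mul(Add(S, -95), Pow(Add(w, 12), -1)), Add(-36, Mul(-1, w)))) = Mul(Mul(2, w), Add(Mul(Add(-95, S), Pow(Add(12, w), -1)), Add(-36, Mul(-1, w)))) = Mul(Mul(2, w), Add(Mul(Pow(Add(12, w), -1), Add(-95, S)), Add(-36, Mul(-1, w)))) = Mul(Mul(2, w), Add(-36, Mul(-1, w), Mul(Pow(Add(12, w), -1), Add(-95, S)))) = Mul(2, w, Add(-36, Mul(-1, w), Mul(Pow(Add(12, w), -1), Add(-95, S)))))
Add(Function('I')(Function('C')(-1, -2), Function('s')(1)), Mul(-1, -49152)) = Add(Mul(2, -8, Pow(Add(12, -8), -1), Add(-527, Pow(1, 2), Mul(-1, Pow(-8, 2)), Mul(-48, -8))), Mul(-1, -49152)) = Add(Mul(2, -8, Pow(4, -1), Add(-527, 1, Mul(-1, 64), 384)), 49152) = Add(Mul(2, -8, Rational(1, 4), Add(-527, 1, -64, 384)), 49152) = Add(Mul(2, -8, Rational(1, 4), -206), 49152) = Add(824, 49152) = 49976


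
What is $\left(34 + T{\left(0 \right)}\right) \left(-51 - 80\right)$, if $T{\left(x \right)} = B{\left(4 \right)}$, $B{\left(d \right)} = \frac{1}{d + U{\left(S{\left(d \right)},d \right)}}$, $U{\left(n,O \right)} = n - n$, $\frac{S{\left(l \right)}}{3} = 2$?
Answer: $- \frac{17947}{4} \approx -4486.8$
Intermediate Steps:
$S{\left(l \right)} = 6$ ($S{\left(l \right)} = 3 \cdot 2 = 6$)
$U{\left(n,O \right)} = 0$
$B{\left(d \right)} = \frac{1}{d}$ ($B{\left(d \right)} = \frac{1}{d + 0} = \frac{1}{d}$)
$T{\left(x \right)} = \frac{1}{4}$
$\left(34 + T{\left(0 \right)}\right) \left(-51 - 80\right) = \left(34 + \frac{1}{4}\right) \left(-51 - 80\right) = \frac{137 \left(-51 - 80\right)}{4} = \frac{137}{4} \left(-131\right) = - \frac{17947}{4}$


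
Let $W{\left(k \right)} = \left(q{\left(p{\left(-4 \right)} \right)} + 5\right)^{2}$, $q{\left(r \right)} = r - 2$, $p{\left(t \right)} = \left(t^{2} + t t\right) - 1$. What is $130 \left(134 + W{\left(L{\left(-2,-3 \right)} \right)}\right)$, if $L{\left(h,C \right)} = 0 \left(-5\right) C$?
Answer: $167700$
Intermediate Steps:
$L{\left(h,C \right)} = 0$ ($L{\left(h,C \right)} = 0 C = 0$)
$p{\left(t \right)} = -1 + 2 t^{2}$ ($p{\left(t \right)} = \left(t^{2} + t^{2}\right) - 1 = 2 t^{2} - 1 = -1 + 2 t^{2}$)
$q{\left(r \right)} = -2 + r$
$W{\left(k \right)} = 1156$ ($W{\left(k \right)} = \left(\left(-2 - \left(1 - 2 \left(-4\right)^{2}\right)\right) + 5\right)^{2} = \left(\left(-2 + \left(-1 + 2 \cdot 16\right)\right) + 5\right)^{2} = \left(\left(-2 + \left(-1 + 32\right)\right) + 5\right)^{2} = \left(\left(-2 + 31\right) + 5\right)^{2} = \left(29 + 5\right)^{2} = 34^{2} = 1156$)
$130 \left(134 + W{\left(L{\left(-2,-3 \right)} \right)}\right) = 130 \left(134 + 1156\right) = 130 \cdot 1290 = 167700$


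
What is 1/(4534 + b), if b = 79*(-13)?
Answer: 1/3507 ≈ 0.00028514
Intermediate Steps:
b = -1027
1/(4534 + b) = 1/(4534 - 1027) = 1/3507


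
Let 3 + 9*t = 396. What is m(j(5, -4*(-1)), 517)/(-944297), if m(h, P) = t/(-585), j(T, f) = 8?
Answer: 131/1657241235 ≈ 7.9047e-8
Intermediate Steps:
t = 131/3 (t = -1/3 + (1/9)*396 = -1/3 + 44 = 131/3 ≈ 43.667)
m(h, P) = -131/1755 (m(h, P) = (131/3)/(-585) = (131/3)*(-1/585) = -131/1755)
m(j(5, -4*(-1)), 517)/(-944297) = -131/1755/(-944297) = -131/1755*(-1/944297) = 131/1657241235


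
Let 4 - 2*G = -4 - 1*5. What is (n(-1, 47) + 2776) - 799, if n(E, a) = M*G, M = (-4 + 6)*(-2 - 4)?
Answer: 1899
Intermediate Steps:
M = -12 (M = 2*(-6) = -12)
G = 13/2 (G = 2 - (-4 - 1*5)/2 = 2 - (-4 - 5)/2 = 2 - ½*(-9) = 2 + 9/2 = 13/2 ≈ 6.5000)
n(E, a) = -78 (n(E, a) = -12*13/2 = -78)
(n(-1, 47) + 2776) - 799 = (-78 + 2776) - 799 = 2698 - 799 = 1899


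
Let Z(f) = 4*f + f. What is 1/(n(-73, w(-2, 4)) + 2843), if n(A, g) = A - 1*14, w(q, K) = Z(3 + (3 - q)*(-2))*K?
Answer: 1/2756 ≈ 0.00036284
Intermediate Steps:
Z(f) = 5*f
w(q, K) = K*(-15 + 10*q) (w(q, K) = (5*(3 + (3 - q)*(-2)))*K = (5*(3 + (-6 + 2*q)))*K = (5*(-3 + 2*q))*K = (-15 + 10*q)*K = K*(-15 + 10*q))
n(A, g) = -14 + A (n(A, g) = A - 14 = -14 + A)
1/(n(-73, w(-2, 4)) + 2843) = 1/((-14 - 73) + 2843) = 1/(-87 + 2843) = 1/2756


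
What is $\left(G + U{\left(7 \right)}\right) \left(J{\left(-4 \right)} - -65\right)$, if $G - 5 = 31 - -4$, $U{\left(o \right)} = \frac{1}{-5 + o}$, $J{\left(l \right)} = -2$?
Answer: $\frac{5103}{2} \approx 2551.5$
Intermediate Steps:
$G = 40$ ($G = 5 + \left(31 - -4\right) = 5 + \left(31 + 4\right) = 5 + 35 = 40$)
$\left(G + U{\left(7 \right)}\right) \left(J{\left(-4 \right)} - -65\right) = \left(40 + \frac{1}{-5 + 7}\right) \left(-2 - -65\right) = \left(40 + \frac{1}{2}\right) \left(-2 + 65\right) = \left(40 + \frac{1}{2}\right) 63 = \frac{81}{2} \cdot 63 = \frac{5103}{2}$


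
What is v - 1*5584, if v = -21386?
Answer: -26970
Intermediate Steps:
v - 1*5584 = -21386 - 1*5584 = -21386 - 5584 = -26970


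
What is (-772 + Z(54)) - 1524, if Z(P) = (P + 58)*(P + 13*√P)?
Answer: 3752 + 4368*√6 ≈ 14451.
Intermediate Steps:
Z(P) = (58 + P)*(P + 13*√P)
(-772 + Z(54)) - 1524 = (-772 + (54² + 13*54^(3/2) + 58*54 + 754*√54)) - 1524 = (-772 + (2916 + 13*(162*√6) + 3132 + 754*(3*√6))) - 1524 = (-772 + (2916 + 2106*√6 + 3132 + 2262*√6)) - 1524 = (-772 + (6048 + 4368*√6)) - 1524 = (5276 + 4368*√6) - 1524 = 3752 + 4368*√6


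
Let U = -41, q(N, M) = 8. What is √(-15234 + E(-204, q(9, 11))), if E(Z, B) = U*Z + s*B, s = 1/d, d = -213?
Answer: I*√311686734/213 ≈ 82.886*I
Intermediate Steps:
s = -1/213 (s = 1/(-213) = -1/213 ≈ -0.0046948)
E(Z, B) = -41*Z - B/213
√(-15234 + E(-204, q(9, 11))) = √(-15234 + (-41*(-204) - 1/213*8)) = √(-15234 + (8364 - 8/213)) = √(-15234 + 1781524/213) = √(-1463318/213) = I*√311686734/213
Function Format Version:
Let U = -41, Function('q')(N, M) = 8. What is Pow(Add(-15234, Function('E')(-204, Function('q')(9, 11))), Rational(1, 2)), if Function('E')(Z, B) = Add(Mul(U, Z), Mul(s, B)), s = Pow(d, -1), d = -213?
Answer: Mul(Rational(1, 213), I, Pow(311686734, Rational(1, 2))) ≈ Mul(82.886, I)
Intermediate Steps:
s = Rational(-1, 213) (s = Pow(-213, -1) = Rational(-1, 213) ≈ -0.0046948)
Function('E')(Z, B) = Add(Mul(-41, Z), Mul(Rational(-1, 213), B))
Pow(Add(-15234, Function('E')(-204, Function('q')(9, 11))), Rational(1, 2)) = Pow(Add(-15234, Add(Mul(-41, -204), Mul(Rational(-1, 213), 8))), Rational(1, 2)) = Pow(Add(-15234, Add(8364, Rational(-8, 213))), Rational(1, 2)) = Pow(Add(-15234, Rational(1781524, 213)), Rational(1, 2)) = Pow(Rational(-1463318, 213), Rational(1, 2)) = Mul(Rational(1, 213), I, Pow(311686734, Rational(1, 2)))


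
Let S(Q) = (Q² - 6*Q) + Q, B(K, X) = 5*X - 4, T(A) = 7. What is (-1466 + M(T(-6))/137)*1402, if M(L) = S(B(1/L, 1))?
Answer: -281586092/137 ≈ -2.0554e+6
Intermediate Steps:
B(K, X) = -4 + 5*X
S(Q) = Q² - 5*Q
M(L) = -4 (M(L) = (-4 + 5*1)*(-5 + (-4 + 5*1)) = (-4 + 5)*(-5 + (-4 + 5)) = 1*(-5 + 1) = 1*(-4) = -4)
(-1466 + M(T(-6))/137)*1402 = (-1466 - 4/137)*1402 = -200846/137*1402 = -281586092/137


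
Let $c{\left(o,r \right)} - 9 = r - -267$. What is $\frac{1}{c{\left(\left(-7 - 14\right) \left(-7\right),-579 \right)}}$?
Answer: $- \frac{1}{303} \approx -0.0033003$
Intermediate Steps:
$c{\left(o,r \right)} = 276 + r$ ($c{\left(o,r \right)} = 9 + \left(r - -267\right) = 9 + \left(r + 267\right) = 9 + \left(267 + r\right) = 276 + r$)
$\frac{1}{c{\left(\left(-7 - 14\right) \left(-7\right),-579 \right)}} = \frac{1}{276 - 579} = \frac{1}{-303} = - \frac{1}{303}$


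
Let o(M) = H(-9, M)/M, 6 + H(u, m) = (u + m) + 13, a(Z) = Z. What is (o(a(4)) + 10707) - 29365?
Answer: -37315/2 ≈ -18658.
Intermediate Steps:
H(u, m) = 7 + m + u (H(u, m) = -6 + ((u + m) + 13) = -6 + ((m + u) + 13) = -6 + (13 + m + u) = 7 + m + u)
o(M) = (-2 + M)/M (o(M) = (7 + M - 9)/M = (-2 + M)/M)
(o(a(4)) + 10707) - 29365 = ((-2 + 4)/4 + 10707) - 29365 = ((1/4)*2 + 10707) - 29365 = (1/2 + 10707) - 29365 = 21415/2 - 29365 = -37315/2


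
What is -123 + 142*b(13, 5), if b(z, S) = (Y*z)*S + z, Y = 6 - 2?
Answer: 38643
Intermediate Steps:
Y = 4
b(z, S) = z + 4*S*z (b(z, S) = (4*z)*S + z = 4*S*z + z = z + 4*S*z)
-123 + 142*b(13, 5) = -123 + 142*(13*(1 + 4*5)) = -123 + 142*(13*(1 + 20)) = -123 + 142*(13*21) = -123 + 142*273 = -123 + 38766 = 38643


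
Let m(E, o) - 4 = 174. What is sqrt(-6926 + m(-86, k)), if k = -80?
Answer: 2*I*sqrt(1687) ≈ 82.146*I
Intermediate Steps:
m(E, o) = 178 (m(E, o) = 4 + 174 = 178)
sqrt(-6926 + m(-86, k)) = sqrt(-6926 + 178) = sqrt(-6748) = 2*I*sqrt(1687)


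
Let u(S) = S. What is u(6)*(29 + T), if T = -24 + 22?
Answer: 162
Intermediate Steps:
T = -2
u(6)*(29 + T) = 6*(29 - 2) = 6*27 = 162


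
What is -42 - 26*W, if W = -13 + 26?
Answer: -380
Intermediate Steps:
W = 13
-42 - 26*W = -42 - 26*13 = -42 - 338 = -380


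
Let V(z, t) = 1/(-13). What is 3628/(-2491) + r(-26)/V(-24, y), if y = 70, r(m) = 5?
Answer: -165543/2491 ≈ -66.456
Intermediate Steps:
V(z, t) = -1/13
3628/(-2491) + r(-26)/V(-24, y) = 3628/(-2491) + 5/(-1/13) = 3628*(-1/2491) + 5*(-13) = -3628/2491 - 65 = -165543/2491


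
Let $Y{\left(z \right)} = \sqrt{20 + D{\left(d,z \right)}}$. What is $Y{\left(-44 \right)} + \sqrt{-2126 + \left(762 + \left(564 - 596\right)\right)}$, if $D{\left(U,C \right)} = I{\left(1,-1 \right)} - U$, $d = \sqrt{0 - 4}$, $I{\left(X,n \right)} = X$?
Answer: $\sqrt{21 - 2 i} + 2 i \sqrt{349} \approx 4.5878 + 37.145 i$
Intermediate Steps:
$d = 2 i$ ($d = \sqrt{-4} = 2 i \approx 2.0 i$)
$D{\left(U,C \right)} = 1 - U$
$Y{\left(z \right)} = \sqrt{21 - 2 i}$ ($Y{\left(z \right)} = \sqrt{20 + \left(1 - 2 i\right)} = \sqrt{21 - 2 i}$)
$Y{\left(-44 \right)} + \sqrt{-2126 + \left(762 + \left(564 - 596\right)\right)} = \sqrt{21 - 2 i} + \sqrt{-2126 + \left(762 + \left(564 - 596\right)\right)} = \sqrt{21 - 2 i} + \sqrt{-2126 + \left(762 - 32\right)} = \sqrt{21 - 2 i} + \sqrt{-2126 + 730} = \sqrt{21 - 2 i} + \sqrt{-1396} = \sqrt{21 - 2 i} + 2 i \sqrt{349}$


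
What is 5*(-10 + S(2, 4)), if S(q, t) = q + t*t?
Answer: 40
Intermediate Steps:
S(q, t) = q + t²
5*(-10 + S(2, 4)) = 5*(-10 + (2 + 4²)) = 5*(-10 + (2 + 16)) = 5*(-10 + 18) = 5*8 = 40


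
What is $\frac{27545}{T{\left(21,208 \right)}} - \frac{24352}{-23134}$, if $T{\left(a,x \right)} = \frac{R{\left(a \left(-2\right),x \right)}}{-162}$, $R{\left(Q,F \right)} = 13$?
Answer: $- \frac{51615150142}{150371} \approx -3.4325 \cdot 10^{5}$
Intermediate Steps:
$T{\left(a,x \right)} = - \frac{13}{162}$ ($T{\left(a,x \right)} = \frac{13}{-162} = 13 \left(- \frac{1}{162}\right) = - \frac{13}{162}$)
$\frac{27545}{T{\left(21,208 \right)}} - \frac{24352}{-23134} = \frac{27545}{- \frac{13}{162}} - \frac{24352}{-23134} = 27545 \left(- \frac{162}{13}\right) - - \frac{12176}{11567} = - \frac{4462290}{13} + \frac{12176}{11567} = - \frac{51615150142}{150371}$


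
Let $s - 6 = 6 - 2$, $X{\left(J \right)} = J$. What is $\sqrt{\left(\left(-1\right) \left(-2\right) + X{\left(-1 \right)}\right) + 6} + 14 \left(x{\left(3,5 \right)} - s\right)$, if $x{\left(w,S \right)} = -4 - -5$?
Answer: $-126 + \sqrt{7} \approx -123.35$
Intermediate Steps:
$s = 10$ ($s = 6 + \left(6 - 2\right) = 6 + 4 = 10$)
$x{\left(w,S \right)} = 1$ ($x{\left(w,S \right)} = -4 + 5 = 1$)
$\sqrt{\left(\left(-1\right) \left(-2\right) + X{\left(-1 \right)}\right) + 6} + 14 \left(x{\left(3,5 \right)} - s\right) = \sqrt{\left(\left(-1\right) \left(-2\right) - 1\right) + 6} + 14 \left(1 - 10\right) = \sqrt{\left(2 - 1\right) + 6} + 14 \left(1 - 10\right) = \sqrt{1 + 6} + 14 \left(-9\right) = \sqrt{7} - 126 = -126 + \sqrt{7}$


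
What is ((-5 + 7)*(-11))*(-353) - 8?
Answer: 7758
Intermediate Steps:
((-5 + 7)*(-11))*(-353) - 8 = (2*(-11))*(-353) - 8 = -22*(-353) - 8 = 7766 - 8 = 7758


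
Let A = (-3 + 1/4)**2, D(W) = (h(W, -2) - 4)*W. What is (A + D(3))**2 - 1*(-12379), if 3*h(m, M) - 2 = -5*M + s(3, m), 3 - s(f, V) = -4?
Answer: 3223313/256 ≈ 12591.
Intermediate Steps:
s(f, V) = 7 (s(f, V) = 3 - 1*(-4) = 3 + 4 = 7)
h(m, M) = 3 - 5*M/3 (h(m, M) = 2/3 + (-5*M + 7)/3 = 2/3 + (7 - 5*M)/3 = 2/3 + (7/3 - 5*M/3) = 3 - 5*M/3)
D(W) = 7*W/3 (D(W) = ((3 - 5/3*(-2)) - 4)*W = ((3 + 10/3) - 4)*W = (19/3 - 4)*W = 7*W/3)
A = 121/16 (A = (-3 + 1/4)**2 = (-11/4)**2 = 121/16 ≈ 7.5625)
(A + D(3))**2 - 1*(-12379) = (121/16 + (7/3)*3)**2 - 1*(-12379) = (121/16 + 7)**2 + 12379 = (233/16)**2 + 12379 = 54289/256 + 12379 = 3223313/256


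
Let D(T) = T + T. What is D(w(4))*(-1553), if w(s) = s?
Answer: -12424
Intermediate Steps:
D(T) = 2*T
D(w(4))*(-1553) = (2*4)*(-1553) = 8*(-1553) = -12424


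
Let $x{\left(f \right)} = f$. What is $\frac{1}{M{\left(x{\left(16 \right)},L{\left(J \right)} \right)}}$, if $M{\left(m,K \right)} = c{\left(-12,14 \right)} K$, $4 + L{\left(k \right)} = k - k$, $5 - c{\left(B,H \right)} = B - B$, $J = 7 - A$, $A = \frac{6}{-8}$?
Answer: $- \frac{1}{20} \approx -0.05$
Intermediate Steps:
$A = - \frac{3}{4}$ ($A = 6 \left(- \frac{1}{8}\right) = - \frac{3}{4} \approx -0.75$)
$J = \frac{31}{4}$ ($J = 7 - - \frac{3}{4} = 7 + \frac{3}{4} = \frac{31}{4} \approx 7.75$)
$c{\left(B,H \right)} = 5$ ($c{\left(B,H \right)} = 5 - \left(B - B\right) = 5 - 0 = 5 + 0 = 5$)
$L{\left(k \right)} = -4$ ($L{\left(k \right)} = -4 + \left(k - k\right) = -4 + 0 = -4$)
$M{\left(m,K \right)} = 5 K$
$\frac{1}{M{\left(x{\left(16 \right)},L{\left(J \right)} \right)}} = \frac{1}{5 \left(-4\right)} = \frac{1}{-20} = - \frac{1}{20}$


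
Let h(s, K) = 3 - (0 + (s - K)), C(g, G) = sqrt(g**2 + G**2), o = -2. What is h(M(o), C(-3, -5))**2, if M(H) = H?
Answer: (5 + sqrt(34))**2 ≈ 117.31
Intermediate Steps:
C(g, G) = sqrt(G**2 + g**2)
h(s, K) = 3 + K - s (h(s, K) = 3 - (s - K) = 3 + (K - s) = 3 + K - s)
h(M(o), C(-3, -5))**2 = (3 + sqrt((-5)**2 + (-3)**2) - 1*(-2))**2 = (3 + sqrt(25 + 9) + 2)**2 = (3 + sqrt(34) + 2)**2 = (5 + sqrt(34))**2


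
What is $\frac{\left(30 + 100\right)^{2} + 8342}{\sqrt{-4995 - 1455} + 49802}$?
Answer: $\frac{628551042}{1240122827} - \frac{63105 i \sqrt{258}}{1240122827} \approx 0.50685 - 0.00081735 i$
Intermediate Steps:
$\frac{\left(30 + 100\right)^{2} + 8342}{\sqrt{-4995 - 1455} + 49802} = \frac{130^{2} + 8342}{\sqrt{-6450} + 49802} = \frac{16900 + 8342}{5 i \sqrt{258} + 49802} = \frac{25242}{49802 + 5 i \sqrt{258}}$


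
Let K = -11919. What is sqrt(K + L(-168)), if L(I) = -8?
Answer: I*sqrt(11927) ≈ 109.21*I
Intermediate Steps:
sqrt(K + L(-168)) = sqrt(-11919 - 8) = sqrt(-11927) = I*sqrt(11927)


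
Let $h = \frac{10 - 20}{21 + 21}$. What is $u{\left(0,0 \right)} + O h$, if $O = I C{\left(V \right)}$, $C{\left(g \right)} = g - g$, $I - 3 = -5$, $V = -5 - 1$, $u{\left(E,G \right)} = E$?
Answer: $0$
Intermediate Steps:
$V = -6$
$I = -2$ ($I = 3 - 5 = -2$)
$C{\left(g \right)} = 0$
$h = - \frac{5}{21}$ ($h = - \frac{10}{42} = \left(-10\right) \frac{1}{42} = - \frac{5}{21} \approx -0.2381$)
$O = 0$ ($O = \left(-2\right) 0 = 0$)
$u{\left(0,0 \right)} + O h = 0 + 0 \left(- \frac{5}{21}\right) = 0 + 0 = 0$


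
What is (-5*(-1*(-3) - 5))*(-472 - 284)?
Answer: -7560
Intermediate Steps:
(-5*(-1*(-3) - 5))*(-472 - 284) = -5*(3 - 5)*(-756) = -5*(-2)*(-756) = 10*(-756) = -7560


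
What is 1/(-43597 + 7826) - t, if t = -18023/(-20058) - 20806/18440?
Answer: 759885929167/3307650649980 ≈ 0.22974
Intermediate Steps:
t = -21245657/92467380 (t = -18023*(-1/20058) - 20806*1/18440 = 18023/20058 - 10403/9220 = -21245657/92467380 ≈ -0.22976)
1/(-43597 + 7826) - t = 1/(-43597 + 7826) - 1*(-21245657/92467380) = 1/(-35771) + 21245657/92467380 = -1/35771 + 21245657/92467380 = 759885929167/3307650649980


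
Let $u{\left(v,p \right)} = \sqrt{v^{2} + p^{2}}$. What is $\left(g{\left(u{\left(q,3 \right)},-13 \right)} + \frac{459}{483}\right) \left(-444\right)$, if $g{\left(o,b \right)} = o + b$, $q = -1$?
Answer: $\frac{861360}{161} - 444 \sqrt{10} \approx 3946.0$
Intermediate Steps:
$u{\left(v,p \right)} = \sqrt{p^{2} + v^{2}}$
$g{\left(o,b \right)} = b + o$
$\left(g{\left(u{\left(q,3 \right)},-13 \right)} + \frac{459}{483}\right) \left(-444\right) = \left(\left(-13 + \sqrt{3^{2} + \left(-1\right)^{2}}\right) + \frac{459}{483}\right) \left(-444\right) = \left(\left(-13 + \sqrt{9 + 1}\right) + 459 \cdot \frac{1}{483}\right) \left(-444\right) = \left(\left(-13 + \sqrt{10}\right) + \frac{153}{161}\right) \left(-444\right) = \left(- \frac{1940}{161} + \sqrt{10}\right) \left(-444\right) = \frac{861360}{161} - 444 \sqrt{10}$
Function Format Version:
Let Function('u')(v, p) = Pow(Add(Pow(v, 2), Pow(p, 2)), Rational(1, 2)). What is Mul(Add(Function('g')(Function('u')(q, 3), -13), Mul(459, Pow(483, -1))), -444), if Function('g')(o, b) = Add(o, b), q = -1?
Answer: Add(Rational(861360, 161), Mul(-444, Pow(10, Rational(1, 2)))) ≈ 3946.0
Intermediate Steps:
Function('u')(v, p) = Pow(Add(Pow(p, 2), Pow(v, 2)), Rational(1, 2))
Function('g')(o, b) = Add(b, o)
Mul(Add(Function('g')(Function('u')(q, 3), -13), Mul(459, Pow(483, -1))), -444) = Mul(Add(Add(-13, Pow(Add(Pow(3, 2), Pow(-1, 2)), Rational(1, 2))), Mul(459, Pow(483, -1))), -444) = Mul(Add(Add(-13, Pow(Add(9, 1), Rational(1, 2))), Mul(459, Rational(1, 483))), -444) = Mul(Add(Add(-13, Pow(10, Rational(1, 2))), Rational(153, 161)), -444) = Mul(Add(Rational(-1940, 161), Pow(10, Rational(1, 2))), -444) = Add(Rational(861360, 161), Mul(-444, Pow(10, Rational(1, 2))))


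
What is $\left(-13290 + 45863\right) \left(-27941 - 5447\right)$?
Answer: $-1087547324$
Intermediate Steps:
$\left(-13290 + 45863\right) \left(-27941 - 5447\right) = 32573 \left(-33388\right) = -1087547324$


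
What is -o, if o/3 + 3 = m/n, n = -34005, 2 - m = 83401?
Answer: 18616/11335 ≈ 1.6423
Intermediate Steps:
m = -83399 (m = 2 - 1*83401 = 2 - 83401 = -83399)
o = -18616/11335 (o = -9 + 3*(-83399/(-34005)) = -9 + 3*(-83399*(-1/34005)) = -9 + 3*(83399/34005) = -9 + 83399/11335 = -18616/11335 ≈ -1.6423)
-o = -1*(-18616/11335) = 18616/11335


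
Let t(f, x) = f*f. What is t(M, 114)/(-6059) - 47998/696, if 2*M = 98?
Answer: -146245489/2108532 ≈ -69.359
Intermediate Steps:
M = 49 (M = (1/2)*98 = 49)
t(f, x) = f**2
t(M, 114)/(-6059) - 47998/696 = 49**2/(-6059) - 47998/696 = 2401*(-1/6059) - 47998*1/696 = -2401/6059 - 23999/348 = -146245489/2108532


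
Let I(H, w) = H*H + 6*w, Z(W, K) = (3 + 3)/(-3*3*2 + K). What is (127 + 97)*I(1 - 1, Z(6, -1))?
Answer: -8064/19 ≈ -424.42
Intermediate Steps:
Z(W, K) = 6/(-18 + K) (Z(W, K) = 6/(-9*2 + K) = 6/(-18 + K))
I(H, w) = H² + 6*w
(127 + 97)*I(1 - 1, Z(6, -1)) = (127 + 97)*((1 - 1)² + 6*(6/(-18 - 1))) = 224*(0² + 6*(6/(-19))) = 224*(0 + 6*(6*(-1/19))) = 224*(0 + 6*(-6/19)) = 224*(0 - 36/19) = 224*(-36/19) = -8064/19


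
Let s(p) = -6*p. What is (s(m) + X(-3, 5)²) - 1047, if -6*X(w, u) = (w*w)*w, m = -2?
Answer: -4059/4 ≈ -1014.8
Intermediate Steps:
X(w, u) = -w³/6 (X(w, u) = -w*w*w/6 = -w²*w/6 = -w³/6)
(s(m) + X(-3, 5)²) - 1047 = (-6*(-2) + (-⅙*(-3)³)²) - 1047 = (12 + (-⅙*(-27))²) - 1047 = (12 + (9/2)²) - 1047 = (12 + 81/4) - 1047 = 129/4 - 1047 = -4059/4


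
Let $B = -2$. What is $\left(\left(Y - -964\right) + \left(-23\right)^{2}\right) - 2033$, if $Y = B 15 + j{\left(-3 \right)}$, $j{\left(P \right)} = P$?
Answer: $-573$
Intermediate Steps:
$Y = -33$ ($Y = \left(-2\right) 15 - 3 = -30 - 3 = -33$)
$\left(\left(Y - -964\right) + \left(-23\right)^{2}\right) - 2033 = \left(\left(-33 - -964\right) + \left(-23\right)^{2}\right) - 2033 = \left(\left(-33 + 964\right) + 529\right) - 2033 = \left(931 + 529\right) - 2033 = 1460 - 2033 = -573$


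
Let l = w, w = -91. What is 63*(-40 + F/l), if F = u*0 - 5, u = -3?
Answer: -32715/13 ≈ -2516.5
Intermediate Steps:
l = -91
F = -5 (F = -3*0 - 5 = 0 - 5 = -5)
63*(-40 + F/l) = 63*(-40 - 5/(-91)) = 63*(-40 - 5*(-1/91)) = 63*(-40 + 5/91) = 63*(-3635/91) = -32715/13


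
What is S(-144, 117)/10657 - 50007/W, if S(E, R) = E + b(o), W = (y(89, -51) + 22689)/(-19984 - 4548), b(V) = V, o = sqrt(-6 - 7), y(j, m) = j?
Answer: 6536851491318/121372573 + I*sqrt(13)/10657 ≈ 53858.0 + 0.00033833*I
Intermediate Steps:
o = I*sqrt(13) (o = sqrt(-13) = I*sqrt(13) ≈ 3.6056*I)
W = -11389/12266 (W = (89 + 22689)/(-19984 - 4548) = 22778/(-24532) = 22778*(-1/24532) = -11389/12266 ≈ -0.92850)
S(E, R) = E + I*sqrt(13)
S(-144, 117)/10657 - 50007/W = (-144 + I*sqrt(13))/10657 - 50007/(-11389/12266) = (-144 + I*sqrt(13))*(1/10657) - 50007*(-12266/11389) = (-144/10657 + I*sqrt(13)/10657) + 613385862/11389 = 6536851491318/121372573 + I*sqrt(13)/10657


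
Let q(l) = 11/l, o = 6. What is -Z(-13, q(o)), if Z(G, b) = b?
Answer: -11/6 ≈ -1.8333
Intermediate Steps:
-Z(-13, q(o)) = -11/6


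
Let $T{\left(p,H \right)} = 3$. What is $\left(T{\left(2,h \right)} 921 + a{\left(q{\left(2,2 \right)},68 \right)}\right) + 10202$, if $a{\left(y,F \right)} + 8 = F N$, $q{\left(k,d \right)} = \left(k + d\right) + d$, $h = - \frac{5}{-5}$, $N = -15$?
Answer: $11937$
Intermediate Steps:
$h = 1$ ($h = \left(-5\right) \left(- \frac{1}{5}\right) = 1$)
$q{\left(k,d \right)} = k + 2 d$ ($q{\left(k,d \right)} = \left(d + k\right) + d = k + 2 d$)
$a{\left(y,F \right)} = -8 - 15 F$ ($a{\left(y,F \right)} = -8 + F \left(-15\right) = -8 - 15 F$)
$\left(T{\left(2,h \right)} 921 + a{\left(q{\left(2,2 \right)},68 \right)}\right) + 10202 = \left(3 \cdot 921 - 1028\right) + 10202 = \left(2763 - 1028\right) + 10202 = 1735 + 10202 = 11937$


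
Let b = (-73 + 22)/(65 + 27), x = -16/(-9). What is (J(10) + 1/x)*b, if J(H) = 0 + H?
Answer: -8619/1472 ≈ -5.8553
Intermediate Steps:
x = 16/9 (x = -16*(-⅑) = 16/9 ≈ 1.7778)
J(H) = H
b = -51/92 ≈ -0.55435
(J(10) + 1/x)*b = (10 + 1/(16/9))*(-51/92) = (10 + 9/16)*(-51/92) = (169/16)*(-51/92) = -8619/1472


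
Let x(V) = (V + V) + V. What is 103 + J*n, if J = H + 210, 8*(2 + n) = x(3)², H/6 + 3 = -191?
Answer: -30593/4 ≈ -7648.3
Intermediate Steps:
H = -1164 (H = -18 + 6*(-191) = -18 - 1146 = -1164)
x(V) = 3*V (x(V) = 2*V + V = 3*V)
n = 65/8 (n = -2 + (3*3)²/8 = -2 + (⅛)*9² = -2 + (⅛)*81 = -2 + 81/8 = 65/8 ≈ 8.1250)
J = -954 (J = -1164 + 210 = -954)
103 + J*n = 103 - 954*65/8 = 103 - 31005/4 = -30593/4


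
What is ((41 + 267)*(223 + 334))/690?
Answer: 85778/345 ≈ 248.63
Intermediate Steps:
((41 + 267)*(223 + 334))/690 = (308*557)*(1/690) = 171556*(1/690) = 85778/345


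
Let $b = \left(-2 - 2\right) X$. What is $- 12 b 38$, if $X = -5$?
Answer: $-9120$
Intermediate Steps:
$b = 20$ ($b = \left(-2 - 2\right) \left(-5\right) = \left(-4\right) \left(-5\right) = 20$)
$- 12 b 38 = \left(-12\right) 20 \cdot 38 = \left(-240\right) 38 = -9120$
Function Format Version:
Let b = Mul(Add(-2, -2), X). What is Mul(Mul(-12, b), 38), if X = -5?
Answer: -9120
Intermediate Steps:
b = 20 (b = Mul(Add(-2, -2), -5) = Mul(-4, -5) = 20)
Mul(Mul(-12, b), 38) = Mul(Mul(-12, 20), 38) = Mul(-240, 38) = -9120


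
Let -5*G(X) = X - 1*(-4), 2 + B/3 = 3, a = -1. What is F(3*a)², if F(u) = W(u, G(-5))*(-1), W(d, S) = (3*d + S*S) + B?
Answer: 22201/625 ≈ 35.522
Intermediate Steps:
B = 3 (B = -6 + 3*3 = -6 + 9 = 3)
G(X) = -⅘ - X/5 (G(X) = -(X - 1*(-4))/5 = -(X + 4)/5 = -(4 + X)/5 = -⅘ - X/5)
W(d, S) = 3 + S² + 3*d (W(d, S) = (3*d + S*S) + 3 = (3*d + S²) + 3 = (S² + 3*d) + 3 = 3 + S² + 3*d)
F(u) = -76/25 - 3*u (F(u) = (3 + (-⅘ - ⅕*(-5))² + 3*u)*(-1) = (3 + (-⅘ + 1)² + 3*u)*(-1) = (3 + (⅕)² + 3*u)*(-1) = (3 + 1/25 + 3*u)*(-1) = (76/25 + 3*u)*(-1) = -76/25 - 3*u)
F(3*a)² = (-76/25 - 9*(-1))² = (-76/25 - 3*(-3))² = (-76/25 + 9)² = (149/25)² = 22201/625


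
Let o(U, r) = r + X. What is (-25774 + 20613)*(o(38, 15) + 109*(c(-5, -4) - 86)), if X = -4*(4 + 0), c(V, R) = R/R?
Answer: 47821826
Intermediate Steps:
c(V, R) = 1
X = -16 (X = -4*4 = -16)
o(U, r) = -16 + r (o(U, r) = r - 16 = -16 + r)
(-25774 + 20613)*(o(38, 15) + 109*(c(-5, -4) - 86)) = (-25774 + 20613)*((-16 + 15) + 109*(1 - 86)) = -5161*(-1 + 109*(-85)) = -5161*(-1 - 9265) = -5161*(-9266) = 47821826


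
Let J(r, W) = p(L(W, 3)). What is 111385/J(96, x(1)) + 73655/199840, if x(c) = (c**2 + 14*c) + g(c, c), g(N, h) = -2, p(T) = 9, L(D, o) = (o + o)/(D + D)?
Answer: 4451968259/359712 ≈ 12376.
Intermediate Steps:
L(D, o) = o/D (L(D, o) = (2*o)/((2*D)) = (2*o)*(1/(2*D)) = o/D)
x(c) = -2 + c**2 + 14*c (x(c) = (c**2 + 14*c) - 2 = -2 + c**2 + 14*c)
J(r, W) = 9
111385/J(96, x(1)) + 73655/199840 = 111385/9 + 73655/199840 = 111385*(1/9) + 73655*(1/199840) = 111385/9 + 14731/39968 = 4451968259/359712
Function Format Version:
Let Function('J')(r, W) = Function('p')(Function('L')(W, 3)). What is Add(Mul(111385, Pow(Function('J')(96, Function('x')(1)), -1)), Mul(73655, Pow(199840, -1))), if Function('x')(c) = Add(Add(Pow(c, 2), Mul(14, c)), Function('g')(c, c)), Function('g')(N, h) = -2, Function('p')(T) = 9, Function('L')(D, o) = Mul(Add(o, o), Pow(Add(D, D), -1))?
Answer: Rational(4451968259, 359712) ≈ 12376.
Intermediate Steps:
Function('L')(D, o) = Mul(o, Pow(D, -1)) (Function('L')(D, o) = Mul(Mul(2, o), Pow(Mul(2, D), -1)) = Mul(Mul(2, o), Mul(Rational(1, 2), Pow(D, -1))) = Mul(o, Pow(D, -1)))
Function('x')(c) = Add(-2, Pow(c, 2), Mul(14, c)) (Function('x')(c) = Add(Add(Pow(c, 2), Mul(14, c)), -2) = Add(-2, Pow(c, 2), Mul(14, c)))
Function('J')(r, W) = 9
Add(Mul(111385, Pow(Function('J')(96, Function('x')(1)), -1)), Mul(73655, Pow(199840, -1))) = Add(Mul(111385, Pow(9, -1)), Mul(73655, Pow(199840, -1))) = Add(Mul(111385, Rational(1, 9)), Mul(73655, Rational(1, 199840))) = Add(Rational(111385, 9), Rational(14731, 39968)) = Rational(4451968259, 359712)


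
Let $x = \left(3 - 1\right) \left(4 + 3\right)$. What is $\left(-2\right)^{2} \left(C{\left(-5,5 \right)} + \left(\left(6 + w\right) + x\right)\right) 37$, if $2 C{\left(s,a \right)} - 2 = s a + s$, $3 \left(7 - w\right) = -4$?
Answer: $\frac{6364}{3} \approx 2121.3$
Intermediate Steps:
$w = \frac{25}{3}$ ($w = 7 - - \frac{4}{3} = 7 + \frac{4}{3} = \frac{25}{3} \approx 8.3333$)
$C{\left(s,a \right)} = 1 + \frac{s}{2} + \frac{a s}{2}$ ($C{\left(s,a \right)} = 1 + \frac{s a + s}{2} = 1 + \frac{a s + s}{2} = 1 + \frac{s + a s}{2} = 1 + \left(\frac{s}{2} + \frac{a s}{2}\right) = 1 + \frac{s}{2} + \frac{a s}{2}$)
$x = 14$ ($x = 2 \cdot 7 = 14$)
$\left(-2\right)^{2} \left(C{\left(-5,5 \right)} + \left(\left(6 + w\right) + x\right)\right) 37 = \left(-2\right)^{2} \left(\left(1 + \frac{1}{2} \left(-5\right) + \frac{1}{2} \cdot 5 \left(-5\right)\right) + \left(\left(6 + \frac{25}{3}\right) + 14\right)\right) 37 = 4 \left(\left(1 - \frac{5}{2} - \frac{25}{2}\right) + \left(\frac{43}{3} + 14\right)\right) 37 = 4 \left(-14 + \frac{85}{3}\right) 37 = 4 \cdot \frac{43}{3} \cdot 37 = \frac{172}{3} \cdot 37 = \frac{6364}{3}$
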